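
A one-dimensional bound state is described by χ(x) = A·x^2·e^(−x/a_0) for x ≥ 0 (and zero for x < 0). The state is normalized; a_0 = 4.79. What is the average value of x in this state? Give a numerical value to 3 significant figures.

⟨x⟩ ≈ 12.0

⟨x⟩ = ∫ x |χ|² dx over the full domain.
Recall ∫₀^∞ x^m e^(−x/β) dx = m!·β^(m+1), since the A² factors cancel between numerator and denominator, ⟨x⟩ = 5·a_0/2.
With a_0 = 4.79, ⟨x⟩ = 11.98.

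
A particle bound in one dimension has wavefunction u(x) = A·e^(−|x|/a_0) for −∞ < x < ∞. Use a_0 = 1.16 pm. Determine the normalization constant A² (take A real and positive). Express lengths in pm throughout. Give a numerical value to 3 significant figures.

A^2 ≈ 0.862 pm^(-1)

Require ∫ |u|² dx = 1 over the whole domain.
∫|u|² dx = A²·(a_0).
Setting this equal to 1 gives A² = 1/(a_0).
With a_0 = 1.16: A² = 0.8621 and A = 0.9285.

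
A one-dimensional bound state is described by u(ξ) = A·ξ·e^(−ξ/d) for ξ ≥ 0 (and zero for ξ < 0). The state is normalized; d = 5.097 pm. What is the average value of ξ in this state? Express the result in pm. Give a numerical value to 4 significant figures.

By definition ⟨ξ⟩ = ∫ ξ |u(ξ)|² dξ.
With ∫₀^∞ ξ^3 e^(−αξ) dξ = 3!/α^4, the ratio of the moment integral to the normalization integral gives ⟨ξ⟩ = 3·d/2.
Putting d = 5.097 gives 7.6455.

⟨ξ⟩ ≈ 7.646 pm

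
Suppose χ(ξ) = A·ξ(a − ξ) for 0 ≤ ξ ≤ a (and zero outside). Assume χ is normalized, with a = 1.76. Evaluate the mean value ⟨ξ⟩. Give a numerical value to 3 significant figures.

The expectation value is the |χ|²-weighted average of ξ: ∫ ξ|χ|² dξ.
Evaluating both integrals, ⟨ξ⟩ = a/2.
Putting a = 1.76 gives 0.8800.

⟨ξ⟩ ≈ 0.880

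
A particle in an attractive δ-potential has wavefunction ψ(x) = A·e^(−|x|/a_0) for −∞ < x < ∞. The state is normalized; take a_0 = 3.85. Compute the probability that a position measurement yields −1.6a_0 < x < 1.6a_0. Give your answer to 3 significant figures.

P = ∫_{−1.6a_0}^{1.6a_0} |ψ(x)|² dx.
Since A² = 1/(a_0), this is the region integral divided by the full normalization integral.
By symmetry take twice the x ≥ 0 contribution in numerator and denominator; the 2's cancel. In terms of u = x/a_0 (A² and the length scale cancel between numerator and denominator), P = [∫_{0}^{1.6} e^(-2·u) du] / [∫_{0}^{∞} e^(-2·u) du].
Using ∫ e^(-2·u) du = -e^(-2·u)/2, the numerator is 1/2 - e^(-16/5)/2 and the denominator is 1/2.
This works out to P = 0.9592.

P ≈ 0.959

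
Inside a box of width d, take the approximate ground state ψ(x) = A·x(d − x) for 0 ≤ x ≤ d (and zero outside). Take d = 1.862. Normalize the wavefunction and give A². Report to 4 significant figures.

Require ∫ |ψ|² dx = 1 over the whole domain.
Expanding the polynomial and integrating term by term, with ψ = A·x(d − x), the integral evaluates to A²·[d^5/30].
Plugging in d = 1.862 yields A = 1.1577.

A^2 ≈ 1.340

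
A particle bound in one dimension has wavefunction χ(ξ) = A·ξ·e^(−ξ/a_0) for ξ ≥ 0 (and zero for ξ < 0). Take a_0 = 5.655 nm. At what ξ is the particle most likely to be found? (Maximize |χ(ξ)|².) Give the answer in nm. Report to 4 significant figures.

ξ ≈ 5.655 nm

The maximum of |χ(ξ)|² occurs where its derivative vanishes.
This gives ξ = a_0.
With a_0 = 5.655, the most probable position is 5.6550 nm.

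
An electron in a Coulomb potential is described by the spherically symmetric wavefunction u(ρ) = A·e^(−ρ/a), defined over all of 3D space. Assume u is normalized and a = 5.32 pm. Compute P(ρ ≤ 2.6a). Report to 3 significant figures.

P = ∫ |u|² 4πρ² dρ over ρ ≤ 2.6a.
A² is fixed by ∫₀^∞ 4πρ²|u|² dρ = 1, i.e. A² = (π·a^3)^(−1).
In terms of t = ρ/a (A², 4π and the length scale all cancel between numerator and denominator), P = [∫_{0}^{2.6} t^2·e^(-2·t) dt] / [∫_{0}^{∞} t^2·e^(-2·t) dt].
Using ∫ t^2·e^(-2·t) dt = -(2·t^2 + 2·t + 1)·e^(-2·t)/4, the numerator is 1/4 - 493·e^(-26/5)/100 and the denominator is 1/4.
This evaluates to P = 0.8912.

P ≈ 0.891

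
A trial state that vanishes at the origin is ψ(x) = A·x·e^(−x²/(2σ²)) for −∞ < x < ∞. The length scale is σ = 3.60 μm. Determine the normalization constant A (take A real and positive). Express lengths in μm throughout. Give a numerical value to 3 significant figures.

The normalization condition is ∫|ψ|² dx = 1 from −∞ to ∞.
Using the Gaussian integral ∫_{−∞}^{∞} e^(−αx²) dx = √(π/α), the integral (without the A² prefactor) comes out to √(π)·σ^3/2.
So A² = (√(π)·σ^3/2)^(−1).
Plugging in σ = 3.60 yields A = 0.1555.

A ≈ 0.156 μm^(-3/2)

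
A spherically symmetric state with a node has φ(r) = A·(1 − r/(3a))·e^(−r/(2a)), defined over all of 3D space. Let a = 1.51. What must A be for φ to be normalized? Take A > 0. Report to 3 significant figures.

A ≈ 0.186

Require ∫ |φ|² 4πr² dr = 1 over the whole domain.
(Spherical symmetry: dV = 4πr² dr.)
Carrying out the integral gives A² · 8·π·a^3/3.
Setting this equal to 1 gives A² = 1/(8·π·a^3/3).
Plugging in a = 1.51 yields A = 0.1862.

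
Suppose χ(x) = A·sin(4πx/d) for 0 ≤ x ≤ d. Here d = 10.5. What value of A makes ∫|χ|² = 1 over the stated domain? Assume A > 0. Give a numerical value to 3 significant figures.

A ≈ 0.436

Require ∫ |χ|² dx = 1 over the whole domain.
Carrying out the integral gives A² · d/2.
Substituting d = 10.5 gives A² = 0.1905, so A = 0.4364.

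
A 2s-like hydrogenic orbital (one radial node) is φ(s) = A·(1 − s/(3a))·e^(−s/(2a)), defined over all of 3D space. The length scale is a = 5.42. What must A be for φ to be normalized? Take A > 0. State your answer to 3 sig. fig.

A ≈ 0.0274

The normalization condition is ∫|φ|² 4πs² ds = 1 from 0 to ∞.
(Spherical symmetry: dV = 4πs² ds.)
Carrying out the integral gives A² · 8·π·a^3/3.
Setting this equal to 1 gives A² = 1/(8·π·a^3/3).
With a = 5.42: A² = 0.0007497 and A = 0.02738.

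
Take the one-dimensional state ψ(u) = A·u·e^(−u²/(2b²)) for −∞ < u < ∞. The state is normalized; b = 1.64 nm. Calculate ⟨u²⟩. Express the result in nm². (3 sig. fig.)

By definition ⟨u²⟩ = ∫ u^2 |ψ(u)|² du.
Differentiating ∫e^(−αu²) du = √(π/α) under α to get the higher moments, the ratio of the moment integral to the normalization integral gives ⟨u²⟩ = 3·b^2/2.
With b = 1.64, ⟨u^2⟩ = 4.034.

⟨u^2⟩ ≈ 4.03 nm^2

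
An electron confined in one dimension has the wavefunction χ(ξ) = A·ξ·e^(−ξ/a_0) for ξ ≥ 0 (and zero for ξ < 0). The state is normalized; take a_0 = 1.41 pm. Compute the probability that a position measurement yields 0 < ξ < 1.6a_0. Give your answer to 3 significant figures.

|χ|² is the probability density, so P = ∫_{0}^{1.6a_0} |χ|² dξ.
Since A² = 1/(a_0^3/4), this is the region integral divided by the full normalization integral.
In terms of u = ξ/a_0 (A² and the length scale cancel between numerator and denominator), P = [∫_{0}^{1.6} u^2·e^(-2·u) du] / [∫_{0}^{∞} u^2·e^(-2·u) du].
An antiderivative of u^2·e^(-2·u) is -(2·u^2 + 2·u + 1)·e^(-2·u)/4; evaluating from 0 to 1.6 gives 1/4 - 233·e^(-16/5)/100, while the full integral is 1/4.
This works out to P = 0.6201.

P ≈ 0.620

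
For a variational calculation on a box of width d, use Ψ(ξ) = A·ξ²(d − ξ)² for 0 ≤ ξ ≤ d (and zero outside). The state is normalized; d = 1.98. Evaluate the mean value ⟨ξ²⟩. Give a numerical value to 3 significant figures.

⟨ξ^2⟩ ≈ 1.07

The expectation value is the |Ψ|²-weighted average of ξ^2: ∫ ξ^2|Ψ|² dξ.
Expanding the polynomial and integrating term by term, since the A² factors cancel between numerator and denominator, ⟨ξ²⟩ = 3·d^2/11.
With d = 1.98, ⟨ξ^2⟩ = 1.069.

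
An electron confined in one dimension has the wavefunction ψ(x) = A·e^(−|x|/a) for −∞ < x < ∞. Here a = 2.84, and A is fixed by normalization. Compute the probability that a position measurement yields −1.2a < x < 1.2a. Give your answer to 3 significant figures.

P = ∫_{−1.2a}^{1.2a} |ψ(x)|² dx.
With A² fixed by ∫|ψ|² = 1, i.e. A² = (a)^(−1), substitute and integrate.
Both integrals are even about x = 0, so only the x ≥ 0 halves are needed (the factors of 2 cancel). Substituting u = x/a, A² and the length scale cancel in the ratio: P = ∫_{0}^{1.2} e^(-2·u) du / ∫_{0}^{∞} e^(-2·u) du.
An antiderivative of e^(-2·u) is -e^(-2·u)/2; evaluating from 0 to 1.2 gives 1/2 - e^(-12/5)/2, while the full integral is 1/2.
Taking the ratio, P = 0.9093.

P ≈ 0.909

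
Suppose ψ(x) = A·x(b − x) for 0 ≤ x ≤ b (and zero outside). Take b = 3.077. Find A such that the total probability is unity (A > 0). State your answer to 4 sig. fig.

We need A² ∫|f|² dx = 1, taking the integral from 0 to b.
Expanding the polynomial and integrating term by term, ∫|ψ|² dx = A²·(b^5/30).
So A² = (b^5/30)^(−1).
Plugging in b = 3.077 yields A = 0.32979.

A ≈ 0.3298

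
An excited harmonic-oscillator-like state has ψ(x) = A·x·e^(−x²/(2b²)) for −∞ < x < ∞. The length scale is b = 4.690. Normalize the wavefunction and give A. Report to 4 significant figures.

The normalization condition is ∫|ψ|² dx = 1 from −∞ to ∞.
Using the Gaussian integral ∫_{−∞}^{∞} e^(−αx²) dx = √(π/α), ∫|ψ|² dx = A²·(√(π)·b^3/2).
So A² = (√(π)·b^3/2)^(−1).
With b = 4.690: A² = 0.010938 and A = 0.10458.

A ≈ 0.1046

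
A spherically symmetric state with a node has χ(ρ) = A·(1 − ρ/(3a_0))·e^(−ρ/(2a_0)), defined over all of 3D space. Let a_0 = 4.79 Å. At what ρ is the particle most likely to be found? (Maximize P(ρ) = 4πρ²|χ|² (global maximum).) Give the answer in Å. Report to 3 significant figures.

Set d/dρ [P(ρ) = 4πρ²|χ|²] = 0 and solve for ρ > 0.
Solving yields ρ = a_0.
With a_0 = 4.79, the most probable radial distance is 4.790 Å.

ρ ≈ 4.79 Å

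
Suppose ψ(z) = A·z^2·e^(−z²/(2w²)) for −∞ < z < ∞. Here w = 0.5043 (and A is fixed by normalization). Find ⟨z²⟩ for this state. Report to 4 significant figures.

⟨z^2⟩ ≈ 0.6358

The expectation value is the |ψ|²-weighted average of z^2: ∫ z^2|ψ|² dz.
With ∫_{−∞}^{∞} z^(2m) e^(−αz²) dz = (2m−1)!!·√π / (2^m α^(m+1/2)), evaluating both integrals, ⟨z²⟩ = 5·w^2/2.
Putting w = 0.5043 gives 0.63580.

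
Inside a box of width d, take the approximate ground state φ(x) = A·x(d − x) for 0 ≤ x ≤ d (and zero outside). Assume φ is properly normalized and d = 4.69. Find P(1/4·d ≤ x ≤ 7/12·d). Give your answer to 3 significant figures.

P ≈ 0.550

P = ∫_{1/4·d}^{7/12·d} |φ(x)|² dx.
With A² fixed by ∫|φ|² = 1, i.e. A² = (d^5/30)^(−1), substitute and integrate.
Let u = x/d; then A² and the length scale cancel, so P = ∫_{1/4}^{7/12} u^2·(1 - u)^2 du ÷ ∫_{0}^{1} u^2·(1 - u)^2 du.
With ∫ u^2·(1 - u)^2 du = u^3·(6·u^2 - 15·u + 10)/30 + C, the region integral is ≈ 0.018329 and the full one is 1/30.
This works out to P = 0.5499.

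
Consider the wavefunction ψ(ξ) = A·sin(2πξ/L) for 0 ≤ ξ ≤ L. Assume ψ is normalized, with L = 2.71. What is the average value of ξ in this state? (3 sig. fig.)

By definition ⟨ξ⟩ = ∫ ξ |ψ(ξ)|² dξ.
With ∫₀^L sin²(nπξ/L) dξ = L/2, evaluating both integrals, ⟨ξ⟩ = L/2.
With L = 2.71, ⟨ξ⟩ = 1.355.

⟨ξ⟩ ≈ 1.36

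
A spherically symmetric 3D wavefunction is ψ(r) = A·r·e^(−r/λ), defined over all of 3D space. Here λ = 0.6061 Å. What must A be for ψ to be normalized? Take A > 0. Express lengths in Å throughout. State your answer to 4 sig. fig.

A ≈ 1.139 Å^(-5/2)

Require ∫ |ψ|² 4πr² dr = 1 over the whole domain.
In 3D with spherical symmetry the volume element is 4πr² dr.
Carrying out the integral gives A² · 3·π·λ^5.
Setting this equal to 1 gives A² = 1/(3·π·λ^5).
With λ = 0.6061: A² = 1.2972 and A = 1.1389.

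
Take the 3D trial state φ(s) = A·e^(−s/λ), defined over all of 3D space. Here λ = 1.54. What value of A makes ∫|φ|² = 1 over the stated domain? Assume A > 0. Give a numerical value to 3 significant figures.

Require ∫ |φ|² 4πs² ds = 1 over the whole domain.
(Spherical symmetry: dV = 4πs² ds.)
With ∫₀^∞ s^2 e^(−αs) ds = 2!/α^3, ∫|φ|² 4πs² ds = A²·(π·λ^3).
So A² = (π·λ^3)^(−1).
With λ = 1.54: A² = 0.08715 and A = 0.2952.

A ≈ 0.295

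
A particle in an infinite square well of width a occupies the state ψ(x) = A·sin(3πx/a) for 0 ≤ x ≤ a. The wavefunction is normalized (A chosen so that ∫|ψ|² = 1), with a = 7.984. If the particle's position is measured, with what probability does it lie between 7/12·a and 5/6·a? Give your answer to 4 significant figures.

The probability is P = ∫ |ψ|² dx over [7/12·a, 5/6·a].
The normalization integral ∫|ψ|²dx over the whole domain equals a/2·A², and A² cancels in the ratio.
In terms of u = x/a (A² and the length scale cancel between numerator and denominator), P = [∫_{7/12}^{5/6} sin(3·π·u)^2 du] / [∫_{0}^{1} sin(3·π·u)^2 du].
With ∫ sin(3·π·u)^2 du = u/2 - sin(6·π·u)/(12·π) + C, the region integral is 1/8 - 1/(12·π) and the full one is 1/2.
Taking the ratio, P = (-2 + 3·π)/(12·π).

P ≈ 0.1969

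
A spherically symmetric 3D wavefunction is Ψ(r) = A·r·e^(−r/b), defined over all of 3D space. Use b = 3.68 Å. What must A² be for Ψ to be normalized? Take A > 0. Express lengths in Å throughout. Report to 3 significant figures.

Require ∫ |Ψ|² 4πr² dr = 1 over the whole domain.
Recall ∫₀^∞ r^m e^(−r/β) dr = m!·β^(m+1), with Ψ = A·r·e^(−r/b), the integral evaluates to A²·[3·π·b^5].
So A² = (3·π·b^5)^(−1).
Plugging in b = 3.68 yields A = 0.01254.

A^2 ≈ 0.000157 Å^(-5)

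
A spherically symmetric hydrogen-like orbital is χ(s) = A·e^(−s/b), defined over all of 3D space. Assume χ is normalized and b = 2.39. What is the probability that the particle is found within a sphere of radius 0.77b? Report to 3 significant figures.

Integrate the radial probability density 4πs²|χ|² over s ≤ 0.77b.
Normalization gives A² = 1/(π·b^3).
In terms of u = s/b (A², 4π and the length scale all cancel between numerator and denominator), P = [∫_{0}^{0.77} u^2·e^(-2·u) du] / [∫_{0}^{∞} u^2·e^(-2·u) du].
With ∫ u^2·e^(-2·u) du = -(2·u^2 + 2·u + 1)·e^(-2·u)/4 + C, the region integral is ≈ 0.050315 and the full one is 1/4.
The region integral divided by the full integral gives P = 0.2013.

P ≈ 0.201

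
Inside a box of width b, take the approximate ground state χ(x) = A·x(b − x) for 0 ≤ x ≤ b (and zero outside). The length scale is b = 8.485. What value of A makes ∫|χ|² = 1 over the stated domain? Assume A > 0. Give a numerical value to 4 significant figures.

A ≈ 0.02612

The normalization condition is ∫|χ|² dx = 1 from 0 to b.
Expanding the polynomial and integrating term by term, ∫|χ|² dx = A²·(b^5/30).
So A² = (b^5/30)^(−1).
Plugging in b = 8.485 yields A = 0.026117.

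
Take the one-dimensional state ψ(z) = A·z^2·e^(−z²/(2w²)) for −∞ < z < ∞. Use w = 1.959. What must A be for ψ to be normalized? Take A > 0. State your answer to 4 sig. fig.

Normalization requires ∫|ψ|² dz = 1, integrated from −∞ to ∞.
Using the Gaussian integral ∫_{−∞}^{∞} e^(−αz²) dz = √(π/α), with ψ = A·z^2·e^(−z²/(2w²)), the integral evaluates to A²·[3·√(π)·w^5/4].
Hence A² = 1/[3·√(π)·w^5/4].
Plugging in w = 1.959 yields A = 0.16147.

A ≈ 0.1615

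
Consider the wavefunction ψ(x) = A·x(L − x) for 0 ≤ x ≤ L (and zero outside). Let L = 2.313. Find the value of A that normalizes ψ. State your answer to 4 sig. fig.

A ≈ 0.6732

Require ∫ |ψ|² dx = 1 over the whole domain.
The integral (without the A² prefactor) comes out to L^5/30.
Setting this equal to 1 gives A² = 1/(L^5/30).
Substituting L = 2.313 gives A² = 0.45315, so A = 0.67317.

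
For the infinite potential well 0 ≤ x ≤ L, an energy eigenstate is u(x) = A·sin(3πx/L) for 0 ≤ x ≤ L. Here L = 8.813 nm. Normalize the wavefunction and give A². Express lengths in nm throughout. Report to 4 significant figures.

We need A² ∫|f|² dx = 1, taking the integral from 0 to L.
Using sin²θ = (1 − cos 2θ)/2, the integral (without the A² prefactor) comes out to L/2.
Plugging in L = 8.813 yields A = 0.47638.

A^2 ≈ 0.2269 nm^(-1)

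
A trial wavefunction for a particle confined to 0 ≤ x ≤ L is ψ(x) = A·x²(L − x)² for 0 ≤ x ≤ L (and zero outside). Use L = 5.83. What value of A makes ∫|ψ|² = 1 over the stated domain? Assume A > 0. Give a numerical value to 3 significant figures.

A ≈ 0.00900

We need A² ∫|f|² dx = 1, taking the integral from 0 to L.
∫|ψ|² dx = A²·(L^9/630).
Hence A² = 1/[L^9/630].
With L = 5.83: A² = 0.00008097 and A = 0.008998.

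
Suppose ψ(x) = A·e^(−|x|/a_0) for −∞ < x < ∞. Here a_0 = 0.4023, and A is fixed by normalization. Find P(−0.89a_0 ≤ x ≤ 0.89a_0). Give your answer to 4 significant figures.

P ≈ 0.8314

|ψ|² is the probability density, so P = ∫_{−0.89a_0}^{0.89a_0} |ψ|² dx.
Since A² = 1/(a_0), this is the region integral divided by the full normalization integral.
Both integrals are even about x = 0, so only the x ≥ 0 halves are needed (the factors of 2 cancel). Let u = x/a_0; then A² and the length scale cancel, so P = ∫_{0}^{0.89} e^(-2·u) du ÷ ∫_{0}^{∞} e^(-2·u) du.
An antiderivative of e^(-2·u) is -e^(-2·u)/2; evaluating from 0 to 0.89 gives 1/2 - e^(-89/50)/2, while the full integral is 1/2.
Taking the ratio, P = 0.83136.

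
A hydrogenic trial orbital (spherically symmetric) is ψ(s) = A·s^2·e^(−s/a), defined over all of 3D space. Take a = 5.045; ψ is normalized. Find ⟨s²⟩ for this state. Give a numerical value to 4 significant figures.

⟨s^2⟩ ≈ 356.3

The expectation value is the |ψ|²-weighted average of s^2: ∫ s^2|ψ|² 4πs² ds.
The ratio of the moment integral to the normalization integral gives ⟨s²⟩ = 14·a^2.
With a = 5.045, ⟨s^2⟩ = 356.33.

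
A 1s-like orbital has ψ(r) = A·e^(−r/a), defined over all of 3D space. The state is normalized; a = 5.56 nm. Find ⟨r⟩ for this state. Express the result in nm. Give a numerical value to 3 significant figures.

⟨r⟩ ≈ 8.34 nm

The expectation value is the |ψ|²-weighted average of r: ∫ r|ψ|² 4πr² dr.
With ∫₀^∞ r^3 e^(−αr) dr = 3!/α^4, since the A² factors cancel between numerator and denominator, ⟨r⟩ = 3·a/2.
With a = 5.56, ⟨r⟩ = 8.340.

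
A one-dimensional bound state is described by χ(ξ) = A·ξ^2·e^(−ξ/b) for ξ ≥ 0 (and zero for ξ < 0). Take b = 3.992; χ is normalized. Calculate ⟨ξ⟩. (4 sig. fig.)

⟨ξ⟩ ≈ 9.980

By definition ⟨ξ⟩ = ∫ ξ |χ(ξ)|² dξ.
Using ∫₀^∞ ξⁿ e^(−αξ) dξ = n!/αⁿ⁺¹, the ratio of the moment integral to the normalization integral gives ⟨ξ⟩ = 5·b/2.
With b = 3.992, ⟨ξ⟩ = 9.9800.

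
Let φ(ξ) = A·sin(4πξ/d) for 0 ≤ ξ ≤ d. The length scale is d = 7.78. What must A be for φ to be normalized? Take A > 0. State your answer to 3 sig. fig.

A ≈ 0.507

Require ∫ |φ|² dξ = 1 over the whole domain.
Using sin²θ = (1 − cos 2θ)/2, ∫|φ|² dξ = A²·(d/2).
Plugging in d = 7.78 yields A = 0.5070.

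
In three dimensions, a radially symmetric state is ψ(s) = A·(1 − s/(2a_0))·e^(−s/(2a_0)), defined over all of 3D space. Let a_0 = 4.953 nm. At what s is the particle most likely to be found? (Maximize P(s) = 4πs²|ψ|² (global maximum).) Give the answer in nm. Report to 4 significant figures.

Set d/ds [P(s) = 4πs²|ψ|²] = 0 and solve for s > 0.
Solving yields s = a_0·(√(5) + 3).
With a_0 = 4.953, the most probable radial distance is 25.934 nm.

s ≈ 25.93 nm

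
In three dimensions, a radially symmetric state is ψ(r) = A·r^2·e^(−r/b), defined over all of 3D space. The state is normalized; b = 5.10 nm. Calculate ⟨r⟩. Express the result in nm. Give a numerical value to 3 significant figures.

The expectation value is the |ψ|²-weighted average of r: ∫ r|ψ|² 4πr² dr.
Since the A² factors cancel between numerator and denominator, ⟨r⟩ = 7·b/2.
With b = 5.10, ⟨r⟩ = 17.85.

⟨r⟩ ≈ 17.9 nm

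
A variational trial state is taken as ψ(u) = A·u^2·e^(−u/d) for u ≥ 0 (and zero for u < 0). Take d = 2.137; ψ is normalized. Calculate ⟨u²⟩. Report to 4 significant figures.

The expectation value is the |ψ|²-weighted average of u^2: ∫ u^2|ψ|² du.
Recall ∫₀^∞ u^m e^(−u/β) du = m!·β^(m+1), the ratio of the moment integral to the normalization integral gives ⟨u²⟩ = 15·d^2/2.
Putting d = 2.137 gives 34.251.

⟨u^2⟩ ≈ 34.25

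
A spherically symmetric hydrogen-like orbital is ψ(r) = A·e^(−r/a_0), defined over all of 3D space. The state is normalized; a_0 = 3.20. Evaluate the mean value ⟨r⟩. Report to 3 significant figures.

⟨r⟩ ≈ 4.80

The expectation value is the |ψ|²-weighted average of r: ∫ r|ψ|² 4πr² dr.
Using ∫₀^∞ rⁿ e^(−αr) dr = n!/αⁿ⁺¹, evaluating both integrals, ⟨r⟩ = 3·a_0/2.
With a_0 = 3.20, ⟨r⟩ = 4.800.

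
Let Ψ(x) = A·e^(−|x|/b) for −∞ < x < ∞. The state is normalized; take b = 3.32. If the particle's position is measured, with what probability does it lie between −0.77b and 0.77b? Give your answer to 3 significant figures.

|Ψ|² is the probability density, so P = ∫_{−0.77b}^{0.77b} |Ψ|² dx.
With A² fixed by ∫|Ψ|² = 1, i.e. A² = (b)^(−1), substitute and integrate.
By symmetry take twice the x ≥ 0 contribution in numerator and denominator; the 2's cancel. Let u = x/b; then A² and the length scale cancel, so P = ∫_{0}^{0.77} e^(-2·u) du ÷ ∫_{0}^{∞} e^(-2·u) du.
An antiderivative of e^(-2·u) is -e^(-2·u)/2; evaluating from 0 to 0.77 gives 1/2 - e^(-77/50)/2, while the full integral is 1/2.
The result is P = 0.7856.

P ≈ 0.786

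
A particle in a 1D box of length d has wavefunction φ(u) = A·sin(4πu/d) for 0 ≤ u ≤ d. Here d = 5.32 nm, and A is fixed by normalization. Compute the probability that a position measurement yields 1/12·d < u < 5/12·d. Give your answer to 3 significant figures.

P = ∫_{1/12·d}^{5/12·d} |φ(u)|² du.
With A² fixed by ∫|φ|² = 1, i.e. A² = (d/2)^(−1), substitute and integrate.
Let t = u/d; then A² and the length scale cancel, so P = ∫_{1/12}^{5/12} sin(4·π·t)^2 dt ÷ ∫_{0}^{1} sin(4·π·t)^2 dt.
Using ∫ sin(4·π·t)^2 dt = t/2 - sin(4·π·t)·cos(4·π·t)/(8·π), the numerator is √(3)/(16·π) + 1/6 and the denominator is 1/2.
Taking the ratio, P = (√(3)/8 + π/3)/π.

P ≈ 0.402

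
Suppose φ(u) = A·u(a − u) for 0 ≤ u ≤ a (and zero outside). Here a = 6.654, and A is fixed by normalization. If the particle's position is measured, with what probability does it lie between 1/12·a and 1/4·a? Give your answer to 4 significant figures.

P = ∫_{1/12·a}^{1/4·a} |φ(u)|² du.
The normalization integral ∫|φ|²du over the whole domain equals a^5/30·A², and A² cancels in the ratio.
In terms of t = u/a (A² and the length scale cancel between numerator and denominator), P = [∫_{1/12}^{1/4} t^2·(1 - t)^2 dt] / [∫_{0}^{1} t^2·(1 - t)^2 dt].
With ∫ t^2·(1 - t)^2 dt = t^3·(6·t^2 - 15·t + 10)/30 + C, the region integral is ≈ 0.00328093 and the full one is 1/30.
Taking the ratio, P = 0.098428.

P ≈ 0.09843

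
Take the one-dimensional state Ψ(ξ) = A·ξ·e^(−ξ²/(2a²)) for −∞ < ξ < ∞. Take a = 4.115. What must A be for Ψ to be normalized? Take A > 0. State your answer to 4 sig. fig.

A ≈ 0.1273

Normalization requires ∫|Ψ|² dξ = 1, integrated from −∞ to ∞.
The integral (without the A² prefactor) comes out to √(π)·a^3/2.
Hence A² = 1/[√(π)·a^3/2].
Substituting a = 4.115 gives A² = 0.016194, so A = 0.12725.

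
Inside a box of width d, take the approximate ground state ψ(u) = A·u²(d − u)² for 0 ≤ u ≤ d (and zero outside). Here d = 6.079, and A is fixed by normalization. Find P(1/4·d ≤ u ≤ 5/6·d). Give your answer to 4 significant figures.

P ≈ 0.9421

The probability is P = ∫ |ψ|² du over [1/4·d, 5/6·d].
Since A² = 1/(d^9/630), this is the region integral divided by the full normalization integral.
Let t = u/d; then A² and the length scale cancel, so P = ∫_{1/4}^{5/6} t^4·(1 - t)^4 dt ÷ ∫_{0}^{1} t^4·(1 - t)^4 dt.
An antiderivative of t^4·(1 - t)^4 is t^5·(70·t^4 - 315·t^3 + 540·t^2 - 420·t + 126)/630; evaluating from 1/4 to 5/6 gives ≈ 0.00149543, while the full integral is 1/630.
Taking the ratio, P = 0.94212.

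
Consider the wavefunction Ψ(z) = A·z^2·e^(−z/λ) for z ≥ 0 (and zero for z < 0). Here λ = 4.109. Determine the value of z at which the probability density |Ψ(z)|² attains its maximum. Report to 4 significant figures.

Set d/dz [|Ψ(z)|²] = 0 and solve for z > 0.
This gives z = 2·λ.
With λ = 4.109, the most probable position is 8.2180.

z ≈ 8.218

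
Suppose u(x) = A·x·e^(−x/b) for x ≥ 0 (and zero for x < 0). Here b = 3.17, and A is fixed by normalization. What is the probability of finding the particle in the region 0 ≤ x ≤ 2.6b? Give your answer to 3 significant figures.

The probability is P = ∫ |u|² dx over [0, 2.6b].
With A² fixed by ∫|u|² = 1, i.e. A² = (b^3/4)^(−1), substitute and integrate.
Substituting t = x/b, A² and the length scale cancel in the ratio: P = ∫_{0}^{2.6} t^2·e^(-2·t) dt / ∫_{0}^{∞} t^2·e^(-2·t) dt.
With ∫ t^2·e^(-2·t) dt = -(2·t^2 + 2·t + 1)·e^(-2·t)/4 + C, the region integral is 1/4 - 493·e^(-26/5)/100 and the full one is 1/4.
This works out to P = 0.8912.

P ≈ 0.891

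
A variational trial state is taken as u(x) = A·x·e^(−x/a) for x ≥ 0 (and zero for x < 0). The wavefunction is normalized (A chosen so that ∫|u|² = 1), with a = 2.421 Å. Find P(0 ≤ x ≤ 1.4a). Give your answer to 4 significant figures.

The probability is P = ∫ |u|² dx over [0, 1.4a].
Since A² = 1/(a^3/4), this is the region integral divided by the full normalization integral.
Let t = x/a; then A² and the length scale cancel, so P = ∫_{0}^{1.4} t^2·e^(-2·t) dt ÷ ∫_{0}^{∞} t^2·e^(-2·t) dt.
With ∫ t^2·e^(-2·t) dt = -(2·t^2 + 2·t + 1)·e^(-2·t)/4 + C, the region integral is 1/4 - 193·e^(-14/5)/100 and the full one is 1/4.
The result is P = 0.53055.

P ≈ 0.5305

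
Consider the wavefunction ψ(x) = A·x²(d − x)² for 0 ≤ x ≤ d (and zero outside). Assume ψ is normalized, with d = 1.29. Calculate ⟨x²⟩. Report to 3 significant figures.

⟨x^2⟩ ≈ 0.454

The expectation value is the |ψ|²-weighted average of x^2: ∫ x^2|ψ|² dx.
Expanding the polynomial and integrating term by term, since the A² factors cancel between numerator and denominator, ⟨x²⟩ = 3·d^2/11.
With d = 1.29, ⟨x^2⟩ = 0.4538.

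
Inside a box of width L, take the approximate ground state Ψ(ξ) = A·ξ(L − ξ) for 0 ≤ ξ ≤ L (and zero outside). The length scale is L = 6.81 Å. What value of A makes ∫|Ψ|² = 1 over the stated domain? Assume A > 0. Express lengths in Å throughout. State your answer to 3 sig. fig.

A ≈ 0.0453 Å^(-5/2)

We need A² ∫|f|² dξ = 1, taking the integral from 0 to L.
The integral (without the A² prefactor) comes out to L^5/30.
With L = 6.81: A² = 0.002048 and A = 0.04526.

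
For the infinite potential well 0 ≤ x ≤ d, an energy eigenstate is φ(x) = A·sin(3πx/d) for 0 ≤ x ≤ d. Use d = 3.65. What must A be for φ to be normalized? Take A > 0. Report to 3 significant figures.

We need A² ∫|f|² dx = 1, taking the integral from 0 to d.
∫|φ|² dx = A²·(d/2).
So A² = (d/2)^(−1).
Plugging in d = 3.65 yields A = 0.7402.

A ≈ 0.740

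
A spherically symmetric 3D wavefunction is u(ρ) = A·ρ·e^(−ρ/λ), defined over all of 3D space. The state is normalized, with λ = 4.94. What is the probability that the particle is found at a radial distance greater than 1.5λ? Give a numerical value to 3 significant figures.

Integrate the radial probability density 4πρ²|u|² over ρ > 1.5λ.
The full normalization integral is A²·[3·π·λ^5] = 1, fixing A².
Let t = ρ/λ; then A², 4π and the length scale all cancel, so P = ∫_{1.5}^{∞} t^4·e^(-2·t) dt ÷ ∫_{0}^{∞} t^4·e^(-2·t) dt.
An antiderivative of t^4·e^(-2·t) is -(t^4/2 + t^3 + 3·t^2/2 + 3·t/2 + 3/4)·e^(-2·t); evaluating from 1.5 to ∞ gives 393·e^(-3)/32, while the full integral is 3/4.
The region integral divided by the full integral gives P = 0.8153.

P ≈ 0.815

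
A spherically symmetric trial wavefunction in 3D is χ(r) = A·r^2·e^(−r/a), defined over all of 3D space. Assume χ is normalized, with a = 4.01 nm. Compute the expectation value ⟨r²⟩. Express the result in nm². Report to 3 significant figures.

⟨r^2⟩ ≈ 225 nm^2

By definition ⟨r²⟩ = ∫ r^2 |χ(r)|² 4πr² dr.
With ∫₀^∞ r^8 e^(−αr) dr = 8!/α^9, the ratio of the moment integral to the normalization integral gives ⟨r²⟩ = 14·a^2.
With a = 4.01, ⟨r^2⟩ = 225.1.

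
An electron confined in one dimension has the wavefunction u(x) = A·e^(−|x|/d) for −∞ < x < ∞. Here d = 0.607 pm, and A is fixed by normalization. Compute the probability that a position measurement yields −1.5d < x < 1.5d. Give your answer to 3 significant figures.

P ≈ 0.950

P = ∫_{−1.5d}^{1.5d} |u(x)|² dx.
The normalization integral ∫|u|²dx over the whole domain equals d·A², and A² cancels in the ratio.
By symmetry take twice the x ≥ 0 contribution in numerator and denominator; the 2's cancel. Let t = x/d; then A² and the length scale cancel, so P = ∫_{0}^{1.5} e^(-2·t) dt ÷ ∫_{0}^{∞} e^(-2·t) dt.
Using ∫ e^(-2·t) dt = -e^(-2·t)/2, the numerator is 1/2 - e^(-3)/2 and the denominator is 1/2.
The result is P = 0.9502.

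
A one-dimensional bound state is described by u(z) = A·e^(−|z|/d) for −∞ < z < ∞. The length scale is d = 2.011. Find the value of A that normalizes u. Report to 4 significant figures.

A ≈ 0.7052

We need A² ∫|f|² dz = 1, taking the integral from −∞ to ∞.
The integral (without the A² prefactor) comes out to d.
So A² = (d)^(−1).
Substituting d = 2.011 gives A² = 0.49727, so A = 0.70517.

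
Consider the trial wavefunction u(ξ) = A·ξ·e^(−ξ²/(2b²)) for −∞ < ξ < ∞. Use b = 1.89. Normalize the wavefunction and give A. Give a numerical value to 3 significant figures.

A ≈ 0.409

The normalization condition is ∫|u|² dξ = 1 from −∞ to ∞.
With ∫_{−∞}^{∞} ξ^(2m) e^(−αξ²) dξ = (2m−1)!!·√π / (2^m α^(m+1/2)), with u = A·ξ·e^(−ξ²/(2b²)), the integral evaluates to A²·[√(π)·b^3/2].
So A² = (√(π)·b^3/2)^(−1).
Substituting b = 1.89 gives A² = 0.1671, so A = 0.4088.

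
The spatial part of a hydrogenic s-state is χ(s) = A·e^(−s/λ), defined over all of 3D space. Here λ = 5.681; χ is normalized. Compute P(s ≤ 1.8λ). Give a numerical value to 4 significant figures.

P = ∫ |χ|² 4πs² ds over s ≤ 1.8λ.
A² is fixed by ∫₀^∞ 4πs²|χ|² ds = 1, i.e. A² = (π·λ^3)^(−1).
Let u = s/λ; then A², 4π and the length scale all cancel, so P = ∫_{0}^{1.8} u^2·e^(-2·u) du ÷ ∫_{0}^{∞} u^2·e^(-2·u) du.
An antiderivative of u^2·e^(-2·u) is -(2·u^2 + 2·u + 1)·e^(-2·u)/4; evaluating from 0 to 1.8 gives 1/4 - 277·e^(-18/5)/100, while the full integral is 1/4.
The region integral divided by the full integral gives P = 0.69725.

P ≈ 0.6973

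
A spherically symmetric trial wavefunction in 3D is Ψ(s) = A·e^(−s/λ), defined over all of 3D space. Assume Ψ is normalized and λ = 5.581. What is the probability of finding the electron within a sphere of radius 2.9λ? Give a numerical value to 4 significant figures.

P ≈ 0.9285

Integrate the radial probability density 4πs²|Ψ|² over s ≤ 2.9λ.
Normalization gives A² = 1/(π·λ^3).
In terms of u = s/λ (A², 4π and the length scale all cancel between numerator and denominator), P = [∫_{0}^{2.9} u^2·e^(-2·u) du] / [∫_{0}^{∞} u^2·e^(-2·u) du].
An antiderivative of u^2·e^(-2·u) is -(2·u^2 + 2·u + 1)·e^(-2·u)/4; evaluating from 0 to 2.9 gives 1/4 - 1181·e^(-29/5)/200, while the full integral is 1/4.
This evaluates to P = 0.92849.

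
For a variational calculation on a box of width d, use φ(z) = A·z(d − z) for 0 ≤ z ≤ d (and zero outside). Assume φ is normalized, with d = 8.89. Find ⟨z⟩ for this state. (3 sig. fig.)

The expectation value is the |φ|²-weighted average of z: ∫ z|φ|² dz.
Expanding the polynomial and integrating term by term, the ratio of the moment integral to the normalization integral gives ⟨z⟩ = d/2.
With d = 8.89, ⟨z⟩ = 4.445.

⟨z⟩ ≈ 4.45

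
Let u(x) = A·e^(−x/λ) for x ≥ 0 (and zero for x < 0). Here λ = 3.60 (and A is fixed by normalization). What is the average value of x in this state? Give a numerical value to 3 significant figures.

⟨x⟩ ≈ 1.80

By definition ⟨x⟩ = ∫ x |u(x)|² dx.
The ratio of the moment integral to the normalization integral gives ⟨x⟩ = λ/2.
Putting λ = 3.60 gives 1.800.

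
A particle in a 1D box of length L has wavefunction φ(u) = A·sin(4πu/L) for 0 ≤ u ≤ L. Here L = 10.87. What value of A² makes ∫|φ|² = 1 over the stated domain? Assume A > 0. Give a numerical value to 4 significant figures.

Require ∫ |φ|² du = 1 over the whole domain.
With ∫₀^L sin²(nπu/L) du = L/2, with φ = A·sin(4πu/L), the integral evaluates to A²·[L/2].
With L = 10.87: A² = 0.18399 and A = 0.42894.

A^2 ≈ 0.1840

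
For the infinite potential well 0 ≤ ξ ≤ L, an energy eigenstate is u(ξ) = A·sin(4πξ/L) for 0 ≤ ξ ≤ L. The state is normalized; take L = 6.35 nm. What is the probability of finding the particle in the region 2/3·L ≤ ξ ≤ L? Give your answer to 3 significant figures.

P ≈ 0.299

The probability is P = ∫ |u|² dξ over [2/3·L, L].
The normalization integral ∫|u|²dξ over the whole domain equals L/2·A², and A² cancels in the ratio.
Let t = ξ/L; then A² and the length scale cancel, so P = ∫_{2/3}^{1} sin(4·π·t)^2 dt ÷ ∫_{0}^{1} sin(4·π·t)^2 dt.
Using ∫ sin(4·π·t)^2 dt = t/2 - sin(4·π·t)·cos(4·π·t)/(8·π), the numerator is -√(3)/(32·π) + 1/6 and the denominator is 1/2.
The result is P = (-√(3)/16 + π/3)/π.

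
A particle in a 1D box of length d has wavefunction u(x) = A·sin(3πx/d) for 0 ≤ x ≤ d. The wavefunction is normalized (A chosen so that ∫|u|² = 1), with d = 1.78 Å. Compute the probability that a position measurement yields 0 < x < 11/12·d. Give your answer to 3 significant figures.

P ≈ 0.970

|u|² is the probability density, so P = ∫_{0}^{11/12·d} |u|² dx.
Since A² = 1/(d/2), this is the region integral divided by the full normalization integral.
In terms of t = x/d (A² and the length scale cancel between numerator and denominator), P = [∫_{0}^{11/12} sin(3·π·t)^2 dt] / [∫_{0}^{1} sin(3·π·t)^2 dt].
Using ∫ sin(3·π·t)^2 dt = t/2 - sin(6·π·t)/(12·π), the numerator is 1/(12·π) + 11/24 and the denominator is 1/2.
This works out to P = (2 + 11·π)/(12·π).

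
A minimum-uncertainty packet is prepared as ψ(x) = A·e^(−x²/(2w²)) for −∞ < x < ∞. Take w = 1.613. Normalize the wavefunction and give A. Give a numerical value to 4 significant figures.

A ≈ 0.5914

Normalization requires ∫|ψ|² dx = 1, integrated from −∞ to ∞.
With ψ = A·e^(−x²/(2w²)), the integral evaluates to A²·[√(π)·w].
Setting this equal to 1 gives A² = 1/(√(π)·w).
Plugging in w = 1.613 yields A = 0.59142.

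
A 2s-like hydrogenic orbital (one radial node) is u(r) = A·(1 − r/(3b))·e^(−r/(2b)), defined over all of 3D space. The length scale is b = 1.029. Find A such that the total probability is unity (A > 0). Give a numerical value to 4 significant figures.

We need A² ∫|f|² 4πr² dr = 1, taking the integral from 0 to ∞.
The angular integral contributes 4π, leaving ∫₀^∞ r²|u|² dr.
Carrying out the integral gives A² · 8·π·b^3/3.
Plugging in b = 1.029 yields A = 0.33099.

A ≈ 0.3310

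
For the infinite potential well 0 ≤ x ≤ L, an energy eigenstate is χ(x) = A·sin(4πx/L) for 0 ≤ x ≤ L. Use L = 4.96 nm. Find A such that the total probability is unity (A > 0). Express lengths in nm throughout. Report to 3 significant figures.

The normalization condition is ∫|χ|² dx = 1 from 0 to L.
Using sin²θ = (1 − cos 2θ)/2, ∫|χ|² dx = A²·(L/2).
Hence A² = 1/[L/2].
Substituting L = 4.96 gives A² = 0.4032, so A = 0.6350.

A ≈ 0.635 nm^(-1/2)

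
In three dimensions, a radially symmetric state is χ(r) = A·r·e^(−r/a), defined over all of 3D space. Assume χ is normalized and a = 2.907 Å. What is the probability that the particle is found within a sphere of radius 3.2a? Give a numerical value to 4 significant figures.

With dV = 4πr²dr, the probability is ∫|χ|² dV over r ≤ 3.2a.
A² is fixed by ∫₀^∞ 4πr²|χ|² dr = 1, i.e. A² = (3·π·a^5)^(−1).
Substituting u = r/a, A², 4π and the length scale all cancel in the ratio: P = ∫_{0}^{3.2} u^4·e^(-2·u) du / ∫_{0}^{∞} u^4·e^(-2·u) du.
An antiderivative of u^4·e^(-2·u) is -(u^4/2 + u^3 + 3·u^2/2 + 3·u/2 + 3/4)·e^(-2·u); evaluating from 0 to 3.2 gives ≈ 0.573697, while the full integral is 3/4.
Taking the ratio yields P = 0.76493.

P ≈ 0.7649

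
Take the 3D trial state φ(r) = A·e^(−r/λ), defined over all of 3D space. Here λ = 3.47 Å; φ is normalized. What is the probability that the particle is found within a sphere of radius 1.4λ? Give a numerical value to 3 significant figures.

With dV = 4πr²dr, the probability is ∫|φ|² dV over r ≤ 1.4λ.
Normalization gives A² = 1/(π·λ^3).
Substituting u = r/λ, A², 4π and the length scale all cancel in the ratio: P = ∫_{0}^{1.4} u^2·e^(-2·u) du / ∫_{0}^{∞} u^2·e^(-2·u) du.
With ∫ u^2·e^(-2·u) du = -(2·u^2 + 2·u + 1)·e^(-2·u)/4 + C, the region integral is 1/4 - 193·e^(-14/5)/100 and the full one is 1/4.
The region integral divided by the full integral gives P = 0.5305.

P ≈ 0.531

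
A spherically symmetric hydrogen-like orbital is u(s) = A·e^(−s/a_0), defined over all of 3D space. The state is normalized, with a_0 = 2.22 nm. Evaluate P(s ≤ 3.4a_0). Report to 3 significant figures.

P ≈ 0.966

P = ∫ |u|² 4πs² ds over s ≤ 3.4a_0.
The full normalization integral is A²·[π·a_0^3] = 1, fixing A².
Let t = s/a_0; then A², 4π and the length scale all cancel, so P = ∫_{0}^{3.4} t^2·e^(-2·t) dt ÷ ∫_{0}^{∞} t^2·e^(-2·t) dt.
With ∫ t^2·e^(-2·t) dt = -(2·t^2 + 2·t + 1)·e^(-2·t)/4 + C, the region integral is 1/4 - 773·e^(-34/5)/100 and the full one is 1/4.
The region integral divided by the full integral gives P = 0.9656.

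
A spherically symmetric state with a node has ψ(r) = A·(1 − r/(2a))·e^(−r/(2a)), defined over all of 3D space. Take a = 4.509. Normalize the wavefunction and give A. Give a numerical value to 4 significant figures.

Require ∫ |ψ|² 4πr² dr = 1 over the whole domain.
(Spherical symmetry: dV = 4πr² dr.)
Recall ∫₀^∞ r^m e^(−r/β) dr = m!·β^(m+1), with ψ = A·(1 − r/(2a))·e^(−r/(2a)), the integral evaluates to A²·[8·π·a^3].
Setting this equal to 1 gives A² = 1/(8·π·a^3).
Substituting a = 4.509 gives A² = 0.00043403, so A = 0.020833.

A ≈ 0.02083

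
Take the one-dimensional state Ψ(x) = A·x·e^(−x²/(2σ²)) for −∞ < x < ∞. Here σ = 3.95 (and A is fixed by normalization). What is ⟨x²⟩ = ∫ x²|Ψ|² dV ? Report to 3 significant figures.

⟨x^2⟩ ≈ 23.4

⟨x²⟩ = ∫ x^2 |Ψ|² dx over the full domain.
Differentiating ∫e^(−αx²) dx = √(π/α) under α to get the higher moments, the ratio of the moment integral to the normalization integral gives ⟨x²⟩ = 3·σ^2/2.
With σ = 3.95, ⟨x^2⟩ = 23.40.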